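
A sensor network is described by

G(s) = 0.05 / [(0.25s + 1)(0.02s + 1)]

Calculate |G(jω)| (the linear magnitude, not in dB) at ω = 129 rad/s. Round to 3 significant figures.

At ω = 129 rad/s:
pole (1 + j129·0.25) = 1 + j32.25 → |·| ≈ 32.266, ∠ ≈ 88.22°
pole (1 + j129·0.02) = 1 + j2.58 → |·| ≈ 2.767, ∠ ≈ 68.81°
|G| = 0.05 · 1 / (32.266 · 2.767) ≈ 0.00056004

0.000560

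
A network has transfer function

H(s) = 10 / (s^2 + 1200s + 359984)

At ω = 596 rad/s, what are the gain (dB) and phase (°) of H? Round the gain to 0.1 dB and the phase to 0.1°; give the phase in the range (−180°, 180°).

Substitute s = j596:
Numerator: 10 = 10 + j0
Denominator: (j596)^2 + 1200(j596) + 359984 = 4768 + j715200
|N| = √(10² + 0²) ≈ 10, ∠N ≈ 0.00°
|D| = √(4768² + 715200²) ≈ 7.1522e+05, ∠D ≈ 89.62°
|H| = 10 / 7.1522e+05 ≈ 1.3982e-05
Gain = 20 log₁₀(1.3982e-05) ≈ -97.09 dB
∠H = 0.00° − 89.62° = -89.62°

-97.1 dB, -89.6°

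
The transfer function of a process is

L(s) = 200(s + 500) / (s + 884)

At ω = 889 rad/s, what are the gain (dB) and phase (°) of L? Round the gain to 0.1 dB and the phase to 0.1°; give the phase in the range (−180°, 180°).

44.2 dB, 15.5°

At s = jω = j889:
zero (s+500): 500 + j889 → |·| = √(500²+889²) = √1040321 ≈ 1020, ∠ = arctan(889/500) ≈ 60.65°
pole (s+884): 884 + j889 → |·| = √(884²+889²) = √1571777 ≈ 1253.7, ∠ = arctan(889/884) ≈ 45.16°
|L| = 200 · 1020 / 1253.7 ≈ 162.72
Gain = 20 log₁₀(162.72) ≈ 44.23 dB
∠L = 60.65° − 45.16° = 15.49°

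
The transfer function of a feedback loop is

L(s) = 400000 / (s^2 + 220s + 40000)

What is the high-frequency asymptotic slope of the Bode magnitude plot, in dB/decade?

-40 dB/decade

Each pole contributes −20 dB/decade at high frequency; each zero contributes +20 dB/decade.
Net: 0 zero(s) − 2 pole(s) → -40 dB/decade.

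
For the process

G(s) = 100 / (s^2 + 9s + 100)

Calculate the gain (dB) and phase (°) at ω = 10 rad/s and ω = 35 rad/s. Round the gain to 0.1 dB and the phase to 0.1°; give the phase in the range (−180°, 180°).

At s = jω = j10:
quadratic: (j10)² + 9·j10 + 100 = 0 + j90 → |·| ≈ 90, ∠ ≈ 90.00°
|G| = 100 / 90 ≈ 1.1111
Gain = 20 log₁₀(1.1111) ≈ 0.92 dB
∠G = 0.00° − 90.00° = -90.00°

At s = jω = j35:
quadratic: (j35)² + 9·j35 + 100 = -1125 + j315 → |·| ≈ 1168.3, ∠ ≈ 164.36°
|G| = 100 / 1168.3 ≈ 0.085594
Gain = 20 log₁₀(0.085594) ≈ -21.35 dB
∠G = 0.00° − 164.36° = -164.36°

ω = 10: 0.9 dB, -90.0°; ω = 35: -21.4 dB, -164.4°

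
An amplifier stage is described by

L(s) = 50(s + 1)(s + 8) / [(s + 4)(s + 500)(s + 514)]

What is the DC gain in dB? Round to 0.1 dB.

L(0) = 50·1·8 / (4·500·514) ≈ 0.00038911
20 log₁₀(0.00038911) ≈ -68.20 dB

-68.2 dB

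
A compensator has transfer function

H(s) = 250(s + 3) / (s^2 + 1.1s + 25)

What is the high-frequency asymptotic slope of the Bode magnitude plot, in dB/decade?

Each pole contributes −20 dB/decade at high frequency; each zero contributes +20 dB/decade.
Net: 1 zero(s) − 2 pole(s) → -20 dB/decade.

-20 dB/decade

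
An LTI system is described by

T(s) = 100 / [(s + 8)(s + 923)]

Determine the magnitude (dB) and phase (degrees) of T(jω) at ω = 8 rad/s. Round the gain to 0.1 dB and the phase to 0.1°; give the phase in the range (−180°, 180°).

At s = jω = j8:
pole (s+8): 8 + j8 → |·| = √(8²+8²) = √128 ≈ 11.314, ∠ = arctan(8/8) ≈ 45.00°
pole (s+923): 923 + j8 → |·| = √(923²+8²) = √851993 ≈ 923.03, ∠ = arctan(8/923) ≈ 0.50°
|T| = 100 / 10443 ≈ 0.0095758
Gain = 20 log₁₀(0.0095758) ≈ -40.38 dB
∠T = 0.00° − 45.50° = -45.50°

-40.4 dB, -45.5°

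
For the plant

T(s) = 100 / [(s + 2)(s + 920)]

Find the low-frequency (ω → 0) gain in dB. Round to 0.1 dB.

-25.3 dB

T(0) = 100 / (2·920) ≈ 0.054348
20 log₁₀(0.054348) ≈ -25.30 dB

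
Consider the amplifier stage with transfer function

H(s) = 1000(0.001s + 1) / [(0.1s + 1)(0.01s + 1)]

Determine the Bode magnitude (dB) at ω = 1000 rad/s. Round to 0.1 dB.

3.0 dB

At ω = 1000 rad/s:
zero (1 + j1000·0.001) = 1 + j1 → |·| ≈ 1.4142, ∠ ≈ 45.00°
pole (1 + j1000·0.1) = 1 + j100 → |·| ≈ 100, ∠ ≈ 89.43°
pole (1 + j1000·0.01) = 1 + j10 → |·| ≈ 10.05, ∠ ≈ 84.29°
|H| = 1000 · 1.4142 / (100 · 10.05) ≈ 1.4072
Gain = 20 log₁₀(1.4072) ≈ 2.97 dB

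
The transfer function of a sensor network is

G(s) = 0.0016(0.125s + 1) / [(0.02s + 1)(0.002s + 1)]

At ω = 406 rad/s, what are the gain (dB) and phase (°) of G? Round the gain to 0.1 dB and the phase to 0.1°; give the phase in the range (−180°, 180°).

At ω = 406 rad/s:
zero (1 + j406·0.125) = 1 + j50.75 → |·| ≈ 50.76, ∠ ≈ 88.87°
pole (1 + j406·0.02) = 1 + j8.12 → |·| ≈ 8.1813, ∠ ≈ 82.98°
pole (1 + j406·0.002) = 1 + j0.812 → |·| ≈ 1.2882, ∠ ≈ 39.08°
|G| = 0.0016 · 50.76 / (8.1813 · 1.2882) ≈ 0.0077061
Gain = 20 log₁₀(0.0077061) ≈ -42.26 dB
∠G = (88.87°) − (82.98° + 39.08°) = -33.19°

-42.3 dB, -33.2°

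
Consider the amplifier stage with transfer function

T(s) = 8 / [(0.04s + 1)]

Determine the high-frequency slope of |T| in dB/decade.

-20 dB/decade

Each pole contributes −20 dB/decade at high frequency; each zero contributes +20 dB/decade.
Net: 0 zero(s) − 1 pole(s) → -20 dB/decade.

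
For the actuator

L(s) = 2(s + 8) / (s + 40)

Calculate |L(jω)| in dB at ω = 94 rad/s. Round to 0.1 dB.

At s = jω = j94:
zero (s+8): 8 + j94 → |·| = √(8²+94²) = √8900 ≈ 94.34, ∠ = arctan(94/8) ≈ 85.14°
pole (s+40): 40 + j94 → |·| = √(40²+94²) = √10436 ≈ 102.16, ∠ = arctan(94/40) ≈ 66.95°
|L| = 2 · 94.34 / 102.16 ≈ 1.8469
Gain = 20 log₁₀(1.8469) ≈ 5.33 dB

5.3 dB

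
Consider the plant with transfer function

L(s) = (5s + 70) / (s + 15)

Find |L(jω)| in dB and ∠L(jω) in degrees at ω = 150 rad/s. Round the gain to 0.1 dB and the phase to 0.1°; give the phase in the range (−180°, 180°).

14.0 dB, 0.4°

Substitute s = j150:
Numerator: 5(j150) + 70 = 70 + j750
Denominator: (j150) + 15 = 15 + j150
|N| = √(70² + 750²) ≈ 753.26, ∠N ≈ 84.67°
|D| = √(15² + 150²) ≈ 150.75, ∠D ≈ 84.29°
|L| = 753.26 / 150.75 ≈ 4.9967
Gain = 20 log₁₀(4.9967) ≈ 13.97 dB
∠L = 84.67° − 84.29° = 0.38°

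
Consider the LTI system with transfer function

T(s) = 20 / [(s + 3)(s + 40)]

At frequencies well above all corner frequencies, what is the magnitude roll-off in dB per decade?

-40 dB/decade

Each pole contributes −20 dB/decade at high frequency; each zero contributes +20 dB/decade.
Net: 0 zero(s) − 2 pole(s) → -40 dB/decade.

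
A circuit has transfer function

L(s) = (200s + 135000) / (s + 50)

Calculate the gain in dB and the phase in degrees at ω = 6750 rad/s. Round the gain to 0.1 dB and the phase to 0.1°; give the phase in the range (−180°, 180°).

Substitute s = j6750:
Numerator: 200(j6750) + 135000 = 135000 + j1350000
Denominator: (j6750) + 50 = 50 + j6750
|N| = √(135000² + 1350000²) ≈ 1.3567e+06, ∠N ≈ 84.29°
|D| = √(50² + 6750²) ≈ 6750.2, ∠D ≈ 89.58°
|L| = 1.3567e+06 / 6750.2 ≈ 200.99
Gain = 20 log₁₀(200.99) ≈ 46.06 dB
∠L = 84.29° − 89.58° = -5.29°

46.1 dB, -5.3°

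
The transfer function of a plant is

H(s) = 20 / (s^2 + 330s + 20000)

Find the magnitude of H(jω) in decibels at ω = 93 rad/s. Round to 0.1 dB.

Substitute s = j93:
Numerator: 20 = 20 + j0
Denominator: (j93)^2 + 330(j93) + 20000 = 11351 + j30690
|N| = √(20² + 0²) ≈ 20, ∠N ≈ 0.00°
|D| = √(11351² + 30690²) ≈ 32722, ∠D ≈ 69.70°
|H| = 20 / 32722 ≈ 0.00061121
Gain = 20 log₁₀(0.00061121) ≈ -64.28 dB

-64.3 dB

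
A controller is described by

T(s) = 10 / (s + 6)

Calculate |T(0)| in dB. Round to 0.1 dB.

4.4 dB

T(0) = 10 / 6 ≈ 1.6667
20 log₁₀(1.6667) ≈ 4.44 dB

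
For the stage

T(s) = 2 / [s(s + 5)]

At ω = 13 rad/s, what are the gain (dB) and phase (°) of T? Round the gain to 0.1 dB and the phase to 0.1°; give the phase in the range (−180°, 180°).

-39.1 dB, -159.0°

At s = jω = j13:
pole (s+5): 5 + j13 → |·| = √(5²+13²) = √194 ≈ 13.928, ∠ = arctan(13/5) ≈ 68.96°
pole at origin: |s| = 13, ∠ = 90.00° (in denominator)
|T| = 2 / 181.06 ≈ 0.011046
Gain = 20 log₁₀(0.011046) ≈ -39.14 dB
∠T = 0.00° − 158.96° = -158.96°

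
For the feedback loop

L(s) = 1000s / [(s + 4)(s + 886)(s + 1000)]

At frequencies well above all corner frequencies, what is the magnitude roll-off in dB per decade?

-40 dB/decade

Each pole contributes −20 dB/decade at high frequency; each zero contributes +20 dB/decade.
Net: 1 zero(s) − 3 pole(s) → -40 dB/decade.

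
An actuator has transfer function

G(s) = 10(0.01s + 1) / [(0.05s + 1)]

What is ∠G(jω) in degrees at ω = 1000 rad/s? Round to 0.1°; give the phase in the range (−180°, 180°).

-4.6°

At ω = 1000 rad/s:
zero (1 + j1000·0.01) = 1 + j10 → |·| ≈ 10.05, ∠ ≈ 84.29°
pole (1 + j1000·0.05) = 1 + j50 → |·| ≈ 50.01, ∠ ≈ 88.85°
∠G = (84.29°) − (88.85°) = -4.56°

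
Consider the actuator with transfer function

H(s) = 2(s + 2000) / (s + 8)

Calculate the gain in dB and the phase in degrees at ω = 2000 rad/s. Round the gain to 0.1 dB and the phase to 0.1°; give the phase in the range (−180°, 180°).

9.0 dB, -44.8°

At s = jω = j2000:
zero (s+2000): 2000 + j2000 → |·| = √(2000²+2000²) = √8000000 ≈ 2828.4, ∠ = arctan(2000/2000) ≈ 45.00°
pole (s+8): 8 + j2000 → |·| = √(8²+2000²) = √4000064 ≈ 2000, ∠ = arctan(2000/8) ≈ 89.77°
|H| = 2 · 2828.4 / 2000 ≈ 2.8284
Gain = 20 log₁₀(2.8284) ≈ 9.03 dB
∠H = 45.00° − 89.77° = -44.77°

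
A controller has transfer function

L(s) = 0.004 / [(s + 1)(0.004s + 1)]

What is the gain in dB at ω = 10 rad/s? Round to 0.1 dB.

-68.0 dB

At ω = 10 rad/s:
pole (1 + j10·1) = 1 + j10 → |·| ≈ 10.05, ∠ ≈ 84.29°
pole (1 + j10·0.004) = 1 + j0.04 → |·| ≈ 1.0008, ∠ ≈ 2.29°
|L| = 0.004 · 1 / (10.05 · 1.0008) ≈ 0.00039769
Gain = 20 log₁₀(0.00039769) ≈ -68.01 dB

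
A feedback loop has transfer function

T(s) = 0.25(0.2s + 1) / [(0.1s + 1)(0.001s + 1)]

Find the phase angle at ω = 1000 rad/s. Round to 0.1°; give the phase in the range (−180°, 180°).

At ω = 1000 rad/s:
zero (1 + j1000·0.2) = 1 + j200 → |·| ≈ 200, ∠ ≈ 89.71°
pole (1 + j1000·0.1) = 1 + j100 → |·| ≈ 100, ∠ ≈ 89.43°
pole (1 + j1000·0.001) = 1 + j1 → |·| ≈ 1.4142, ∠ ≈ 45.00°
∠T = (89.71°) − (89.43° + 45.00°) = -44.72°

-44.7°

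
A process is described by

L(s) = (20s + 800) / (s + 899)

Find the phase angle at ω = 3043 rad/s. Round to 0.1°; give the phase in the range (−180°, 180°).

Substitute s = j3043:
Numerator: 20(j3043) + 800 = 800 + j60860
Denominator: (j3043) + 899 = 899 + j3043
|N| = √(800² + 60860²) ≈ 60865, ∠N ≈ 89.25°
|D| = √(899² + 3043²) ≈ 3173, ∠D ≈ 73.54°
∠L = 89.25° − 73.54° = 15.71°

15.7°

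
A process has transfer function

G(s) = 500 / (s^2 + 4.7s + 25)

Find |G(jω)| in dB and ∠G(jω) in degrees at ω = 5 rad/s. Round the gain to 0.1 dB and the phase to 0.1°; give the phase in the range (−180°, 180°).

26.6 dB, -90.0°

At s = jω = j5:
quadratic: (j5)² + 4.7·j5 + 25 = 0 + j23.5 → |·| ≈ 23.5, ∠ ≈ 90.00°
|G| = 500 / 23.5 ≈ 21.277
Gain = 20 log₁₀(21.277) ≈ 26.56 dB
∠G = 0.00° − 90.00° = -90.00°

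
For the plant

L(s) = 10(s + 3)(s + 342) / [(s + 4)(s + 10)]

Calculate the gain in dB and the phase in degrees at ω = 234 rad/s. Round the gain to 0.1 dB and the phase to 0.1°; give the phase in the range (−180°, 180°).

25.0 dB, -52.9°

At s = jω = j234:
zero (s+3): 3 + j234 → |·| = √(3²+234²) = √54765 ≈ 234.02, ∠ = arctan(234/3) ≈ 89.27°
zero (s+342): 342 + j234 → |·| = √(342²+234²) = √171720 ≈ 414.39, ∠ = arctan(234/342) ≈ 34.38°
pole (s+4): 4 + j234 → |·| = √(4²+234²) = √54772 ≈ 234.03, ∠ = arctan(234/4) ≈ 89.02°
pole (s+10): 10 + j234 → |·| = √(10²+234²) = √54856 ≈ 234.21, ∠ = arctan(234/10) ≈ 87.55°
|L| = 10 · 96976 / 54812 ≈ 17.692
Gain = 20 log₁₀(17.692) ≈ 24.96 dB
∠L = 123.65° − 176.57° = -52.92°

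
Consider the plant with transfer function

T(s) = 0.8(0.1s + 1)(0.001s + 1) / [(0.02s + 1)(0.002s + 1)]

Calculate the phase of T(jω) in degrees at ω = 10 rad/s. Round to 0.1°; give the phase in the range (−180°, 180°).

At ω = 10 rad/s:
zero (1 + j10·0.1) = 1 + j1 → |·| ≈ 1.4142, ∠ ≈ 45.00°
zero (1 + j10·0.001) = 1 + j0.01 → |·| ≈ 1, ∠ ≈ 0.57°
pole (1 + j10·0.02) = 1 + j0.2 → |·| ≈ 1.0198, ∠ ≈ 11.31°
pole (1 + j10·0.002) = 1 + j0.02 → |·| ≈ 1.0002, ∠ ≈ 1.15°
∠T = (45.00° + 0.57°) − (11.31° + 1.15°) = 33.11°

33.1°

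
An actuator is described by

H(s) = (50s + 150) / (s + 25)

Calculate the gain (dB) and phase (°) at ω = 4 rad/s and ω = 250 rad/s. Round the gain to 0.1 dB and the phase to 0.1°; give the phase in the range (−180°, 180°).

Substitute s = j4:
Numerator: 50(j4) + 150 = 150 + j200
Denominator: (j4) + 25 = 25 + j4
|N| = √(150² + 200²) ≈ 250, ∠N ≈ 53.13°
|D| = √(25² + 4²) ≈ 25.318, ∠D ≈ 9.09°
|H| = 250 / 25.318 ≈ 9.8744
Gain = 20 log₁₀(9.8744) ≈ 19.89 dB
∠H = 53.13° − 9.09° = 44.04°

Substitute s = j250:
Numerator: 50(j250) + 150 = 150 + j12500
Denominator: (j250) + 25 = 25 + j250
|N| = √(150² + 12500²) ≈ 12501, ∠N ≈ 89.31°
|D| = √(25² + 250²) ≈ 251.25, ∠D ≈ 84.29°
|H| = 12501 / 251.25 ≈ 49.755
Gain = 20 log₁₀(49.755) ≈ 33.94 dB
∠H = 89.31° − 84.29° = 5.02°

ω = 4: 19.9 dB, 44.0°; ω = 250: 33.9 dB, 5.0°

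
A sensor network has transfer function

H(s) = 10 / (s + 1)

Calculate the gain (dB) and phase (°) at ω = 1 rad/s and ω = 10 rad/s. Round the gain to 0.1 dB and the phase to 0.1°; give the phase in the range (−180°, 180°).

ω = 1: 17.0 dB, -45.0°; ω = 10: -0.0 dB, -84.3°

Substitute s = j1:
Numerator: 10 = 10 + j0
Denominator: (j1) + 1 = 1 + j1
|N| = √(10² + 0²) ≈ 10, ∠N ≈ 0.00°
|D| = √(1² + 1²) ≈ 1.4142, ∠D ≈ 45.00°
|H| = 10 / 1.4142 ≈ 7.0711
Gain = 20 log₁₀(7.0711) ≈ 16.99 dB
∠H = 0.00° − 45.00° = -45.00°

Substitute s = j10:
Numerator: 10 = 10 + j0
Denominator: (j10) + 1 = 1 + j10
|N| = √(10² + 0²) ≈ 10, ∠N ≈ 0.00°
|D| = √(1² + 10²) ≈ 10.05, ∠D ≈ 84.29°
|H| = 10 / 10.05 ≈ 0.99502
Gain = 20 log₁₀(0.99502) ≈ -0.04 dB
∠H = 0.00° − 84.29° = -84.29°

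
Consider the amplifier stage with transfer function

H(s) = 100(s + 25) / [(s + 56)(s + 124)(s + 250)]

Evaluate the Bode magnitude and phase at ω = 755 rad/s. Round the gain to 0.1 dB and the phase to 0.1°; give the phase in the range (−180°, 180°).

At s = jω = j755:
zero (s+25): 25 + j755 → |·| = √(25²+755²) = √570650 ≈ 755.41, ∠ = arctan(755/25) ≈ 88.10°
pole (s+56): 56 + j755 → |·| = √(56²+755²) = √573161 ≈ 757.07, ∠ = arctan(755/56) ≈ 85.76°
pole (s+124): 124 + j755 → |·| = √(124²+755²) = √585401 ≈ 765.12, ∠ = arctan(755/124) ≈ 80.67°
pole (s+250): 250 + j755 → |·| = √(250²+755²) = √632525 ≈ 795.31, ∠ = arctan(755/250) ≈ 71.68°
|H| = 100 · 755.41 / 4.6068e+08 ≈ 0.00016398
Gain = 20 log₁₀(0.00016398) ≈ -75.70 dB
∠H = 88.10° − 238.11° = -150.01°

-75.7 dB, -150.0°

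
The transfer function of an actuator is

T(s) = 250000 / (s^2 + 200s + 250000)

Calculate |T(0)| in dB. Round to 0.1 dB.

0.0 dB

T(0) = 250000 / 250000 = 1
20 log₁₀(1) ≈ 0.00 dB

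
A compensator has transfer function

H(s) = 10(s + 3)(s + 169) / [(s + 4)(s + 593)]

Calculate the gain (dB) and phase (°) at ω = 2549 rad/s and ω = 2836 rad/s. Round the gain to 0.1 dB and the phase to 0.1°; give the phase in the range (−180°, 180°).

At s = jω = j2549:
zero (s+3): 3 + j2549 → |·| = √(3²+2549²) = √6497410 ≈ 2549, ∠ = arctan(2549/3) ≈ 89.93°
zero (s+169): 169 + j2549 → |·| = √(169²+2549²) = √6525962 ≈ 2554.6, ∠ = arctan(2549/169) ≈ 86.21°
pole (s+4): 4 + j2549 → |·| = √(4²+2549²) = √6497417 ≈ 2549, ∠ = arctan(2549/4) ≈ 89.91°
pole (s+593): 593 + j2549 → |·| = √(593²+2549²) = √6849050 ≈ 2617.1, ∠ = arctan(2549/593) ≈ 76.90°
|H| = 10 · 6.5117e+06 / 6.671e+06 ≈ 9.7612
Gain = 20 log₁₀(9.7612) ≈ 19.79 dB
∠H = 176.14° − 166.81° = 9.33°

At s = jω = j2836:
zero (s+3): 3 + j2836 → |·| = √(3²+2836²) = √8042905 ≈ 2836, ∠ = arctan(2836/3) ≈ 89.94°
zero (s+169): 169 + j2836 → |·| = √(169²+2836²) = √8071457 ≈ 2841, ∠ = arctan(2836/169) ≈ 86.59°
pole (s+4): 4 + j2836 → |·| = √(4²+2836²) = √8042912 ≈ 2836, ∠ = arctan(2836/4) ≈ 89.92°
pole (s+593): 593 + j2836 → |·| = √(593²+2836²) = √8394545 ≈ 2897.3, ∠ = arctan(2836/593) ≈ 78.19°
|H| = 10 · 8.0571e+06 / 8.2167e+06 ≈ 9.8058
Gain = 20 log₁₀(9.8058) ≈ 19.83 dB
∠H = 176.53° − 168.11° = 8.42°

ω = 2549: 19.8 dB, 9.3°; ω = 2836: 19.8 dB, 8.4°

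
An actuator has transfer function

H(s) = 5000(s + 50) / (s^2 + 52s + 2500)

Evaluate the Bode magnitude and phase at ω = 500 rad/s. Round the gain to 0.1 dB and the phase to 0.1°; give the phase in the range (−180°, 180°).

20.1 dB, -89.7°

At s = jω = j500:
zero (s+50): 50 + j500 → |·| = √(50²+500²) = √252500 ≈ 502.49, ∠ = arctan(500/50) ≈ 84.29°
quadratic: (j500)² + 52·j500 + 2500 = -247500 + j26000 → |·| ≈ 2.4886e+05, ∠ ≈ 174.00°
|H| = 5000 · 502.49 / 2.4886e+05 ≈ 10.096
Gain = 20 log₁₀(10.096) ≈ 20.08 dB
∠H = 84.29° − 174.00° = -89.71°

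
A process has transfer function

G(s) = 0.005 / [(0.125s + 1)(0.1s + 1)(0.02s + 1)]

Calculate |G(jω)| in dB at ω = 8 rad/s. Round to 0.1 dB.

At ω = 8 rad/s:
pole (1 + j8·0.125) = 1 + j1 → |·| ≈ 1.4142, ∠ ≈ 45.00°
pole (1 + j8·0.1) = 1 + j0.8 → |·| ≈ 1.2806, ∠ ≈ 38.66°
pole (1 + j8·0.02) = 1 + j0.16 → |·| ≈ 1.0127, ∠ ≈ 9.09°
|G| = 0.005 · 1 / (1.4142 · 1.2806 · 1.0127) ≈ 0.0027262
Gain = 20 log₁₀(0.0027262) ≈ -51.29 dB

-51.3 dB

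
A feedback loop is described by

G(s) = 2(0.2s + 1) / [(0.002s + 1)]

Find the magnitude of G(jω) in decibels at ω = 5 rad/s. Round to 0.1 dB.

At ω = 5 rad/s:
zero (1 + j5·0.2) = 1 + j1 → |·| ≈ 1.4142, ∠ ≈ 45.00°
pole (1 + j5·0.002) = 1 + j0.01 → |·| ≈ 1, ∠ ≈ 0.57°
|G| = 2 · 1.4142 / (1) ≈ 2.8284
Gain = 20 log₁₀(2.8284) ≈ 9.03 dB

9.0 dB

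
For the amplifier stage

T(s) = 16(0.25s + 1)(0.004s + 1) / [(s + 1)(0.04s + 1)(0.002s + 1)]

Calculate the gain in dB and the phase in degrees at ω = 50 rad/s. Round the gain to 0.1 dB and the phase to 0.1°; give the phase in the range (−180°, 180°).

5.2 dB, -61.3°

At ω = 50 rad/s:
zero (1 + j50·0.25) = 1 + j12.5 → |·| ≈ 12.54, ∠ ≈ 85.43°
zero (1 + j50·0.004) = 1 + j0.2 → |·| ≈ 1.0198, ∠ ≈ 11.31°
pole (1 + j50·1) = 1 + j50 → |·| ≈ 50.01, ∠ ≈ 88.85°
pole (1 + j50·0.04) = 1 + j2 → |·| ≈ 2.2361, ∠ ≈ 63.43°
pole (1 + j50·0.002) = 1 + j0.1 → |·| ≈ 1.005, ∠ ≈ 5.71°
|T| = 16 · 12.54 · 1.0198 / (50.01 · 2.2361 · 1.005) ≈ 1.8206
Gain = 20 log₁₀(1.8206) ≈ 5.20 dB
∠T = (85.43° + 11.31°) − (88.85° + 63.43° + 5.71°) = -61.25°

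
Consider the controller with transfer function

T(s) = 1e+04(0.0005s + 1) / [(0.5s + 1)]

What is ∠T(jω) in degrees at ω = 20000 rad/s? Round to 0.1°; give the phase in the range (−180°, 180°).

-5.7°

At ω = 20000 rad/s:
zero (1 + j20000·0.0005) = 1 + j10 → |·| ≈ 10.05, ∠ ≈ 84.29°
pole (1 + j20000·0.5) = 1 + j10000 → |·| ≈ 10000, ∠ ≈ 89.99°
∠T = (84.29°) − (89.99°) = -5.70°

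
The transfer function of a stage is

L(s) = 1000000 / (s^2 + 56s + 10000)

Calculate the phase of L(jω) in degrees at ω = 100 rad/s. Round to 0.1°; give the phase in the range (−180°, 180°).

At s = jω = j100:
quadratic: (j100)² + 56·j100 + 10000 = 0 + j5600 → |·| ≈ 5600, ∠ ≈ 90.00°
∠L = 0.00° − 90.00° = -90.00°

-90.0°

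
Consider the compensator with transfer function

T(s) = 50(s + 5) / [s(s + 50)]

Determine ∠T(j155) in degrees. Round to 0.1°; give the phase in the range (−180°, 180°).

At s = jω = j155:
zero (s+5): 5 + j155 → |·| = √(5²+155²) = √24050 ≈ 155.08, ∠ = arctan(155/5) ≈ 88.15°
pole (s+50): 50 + j155 → |·| = √(50²+155²) = √26525 ≈ 162.86, ∠ = arctan(155/50) ≈ 72.12°
pole at origin: |s| = 155, ∠ = 90.00° (in denominator)
∠T = 88.15° − 162.12° = -73.97°

-74.0°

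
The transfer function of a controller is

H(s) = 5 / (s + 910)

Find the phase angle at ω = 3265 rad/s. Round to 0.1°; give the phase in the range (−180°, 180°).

-74.4°

At s = jω = j3265:
pole (s+910): 910 + j3265 → |·| = √(910²+3265²) = √11488325 ≈ 3389.4, ∠ = arctan(3265/910) ≈ 74.43°
∠H = 0.00° − 74.43° = -74.43°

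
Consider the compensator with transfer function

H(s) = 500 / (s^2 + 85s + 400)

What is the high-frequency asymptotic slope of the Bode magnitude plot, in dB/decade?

Each pole contributes −20 dB/decade at high frequency; each zero contributes +20 dB/decade.
Net: 0 zero(s) − 2 pole(s) → -40 dB/decade.

-40 dB/decade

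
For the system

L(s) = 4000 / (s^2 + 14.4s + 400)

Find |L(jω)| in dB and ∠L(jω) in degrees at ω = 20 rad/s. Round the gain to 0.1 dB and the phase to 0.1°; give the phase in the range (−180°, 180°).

22.9 dB, -90.0°

At s = jω = j20:
quadratic: (j20)² + 14.4·j20 + 400 = 0 + j288 → |·| ≈ 288, ∠ ≈ 90.00°
|L| = 4000 / 288 ≈ 13.889
Gain = 20 log₁₀(13.889) ≈ 22.85 dB
∠L = 0.00° − 90.00° = -90.00°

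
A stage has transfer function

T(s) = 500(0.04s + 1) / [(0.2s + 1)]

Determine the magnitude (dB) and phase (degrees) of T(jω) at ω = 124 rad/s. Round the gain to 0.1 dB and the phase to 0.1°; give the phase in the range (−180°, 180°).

At ω = 124 rad/s:
zero (1 + j124·0.04) = 1 + j4.96 → |·| ≈ 5.0598, ∠ ≈ 78.60°
pole (1 + j124·0.2) = 1 + j24.8 → |·| ≈ 24.82, ∠ ≈ 87.69°
|T| = 500 · 5.0598 / (24.82) ≈ 101.93
Gain = 20 log₁₀(101.93) ≈ 40.17 dB
∠T = (78.60°) − (87.69°) = -9.09°

40.2 dB, -9.1°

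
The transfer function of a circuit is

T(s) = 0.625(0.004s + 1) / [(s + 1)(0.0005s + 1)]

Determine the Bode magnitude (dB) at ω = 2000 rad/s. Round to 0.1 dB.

-55.0 dB

At ω = 2000 rad/s:
zero (1 + j2000·0.004) = 1 + j8 → |·| ≈ 8.0623, ∠ ≈ 82.87°
pole (1 + j2000·1) = 1 + j2000 → |·| ≈ 2000, ∠ ≈ 89.97°
pole (1 + j2000·0.0005) = 1 + j1 → |·| ≈ 1.4142, ∠ ≈ 45.00°
|T| = 0.625 · 8.0623 / (2000 · 1.4142) ≈ 0.0017816
Gain = 20 log₁₀(0.0017816) ≈ -54.98 dB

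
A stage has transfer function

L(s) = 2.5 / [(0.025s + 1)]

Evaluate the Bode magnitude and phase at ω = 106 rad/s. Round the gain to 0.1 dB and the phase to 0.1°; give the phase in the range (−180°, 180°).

-1.1 dB, -69.3°

At ω = 106 rad/s:
pole (1 + j106·0.025) = 1 + j2.65 → |·| ≈ 2.8324, ∠ ≈ 69.33°
|L| = 2.5 · 1 / (2.8324) ≈ 0.88264
Gain = 20 log₁₀(0.88264) ≈ -1.08 dB
∠L = (0°) − (69.33°) = -69.33°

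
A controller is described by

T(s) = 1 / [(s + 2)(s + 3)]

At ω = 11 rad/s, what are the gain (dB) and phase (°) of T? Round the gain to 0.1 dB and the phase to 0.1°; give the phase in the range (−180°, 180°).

At s = jω = j11:
pole (s+2): 2 + j11 → |·| = √(2²+11²) = √125 ≈ 11.18, ∠ = arctan(11/2) ≈ 79.70°
pole (s+3): 3 + j11 → |·| = √(3²+11²) = √130 ≈ 11.402, ∠ = arctan(11/3) ≈ 74.74°
|T| = 1 / 127.47 ≈ 0.007845
Gain = 20 log₁₀(0.007845) ≈ -42.11 dB
∠T = 0.00° − 154.44° = -154.44°

-42.1 dB, -154.4°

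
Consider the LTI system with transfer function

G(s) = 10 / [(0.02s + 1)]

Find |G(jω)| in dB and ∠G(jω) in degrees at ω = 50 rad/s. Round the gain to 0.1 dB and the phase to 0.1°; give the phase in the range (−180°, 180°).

At ω = 50 rad/s:
pole (1 + j50·0.02) = 1 + j1 → |·| ≈ 1.4142, ∠ ≈ 45.00°
|G| = 10 · 1 / (1.4142) ≈ 7.0711
Gain = 20 log₁₀(7.0711) ≈ 16.99 dB
∠G = (0°) − (45.00°) = -45.00°

17.0 dB, -45.0°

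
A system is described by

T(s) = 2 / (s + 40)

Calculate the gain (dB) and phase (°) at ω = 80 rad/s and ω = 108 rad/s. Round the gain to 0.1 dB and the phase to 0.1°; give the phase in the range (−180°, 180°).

ω = 80: -33.0 dB, -63.4°; ω = 108: -35.2 dB, -69.7°

At s = jω = j80:
pole (s+40): 40 + j80 → |·| = √(40²+80²) = √8000 ≈ 89.443, ∠ = arctan(80/40) ≈ 63.43°
|T| = 2 / 89.443 ≈ 0.022361
Gain = 20 log₁₀(0.022361) ≈ -33.01 dB
∠T = 0.00° − 63.43° = -63.43°

At s = jω = j108:
pole (s+40): 40 + j108 → |·| = √(40²+108²) = √13264 ≈ 115.17, ∠ = arctan(108/40) ≈ 69.68°
|T| = 2 / 115.17 ≈ 0.017366
Gain = 20 log₁₀(0.017366) ≈ -35.21 dB
∠T = 0.00° − 69.68° = -69.68°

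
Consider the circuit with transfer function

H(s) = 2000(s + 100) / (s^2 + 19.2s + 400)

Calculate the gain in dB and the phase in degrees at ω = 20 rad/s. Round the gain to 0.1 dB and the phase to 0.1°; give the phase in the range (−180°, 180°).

At s = jω = j20:
zero (s+100): 100 + j20 → |·| = √(100²+20²) = √10400 ≈ 101.98, ∠ = arctan(20/100) ≈ 11.31°
quadratic: (j20)² + 19.2·j20 + 400 = 0 + j384 → |·| ≈ 384, ∠ ≈ 90.00°
|H| = 2000 · 101.98 / 384 ≈ 531.15
Gain = 20 log₁₀(531.15) ≈ 54.50 dB
∠H = 11.31° − 90.00° = -78.69°

54.5 dB, -78.7°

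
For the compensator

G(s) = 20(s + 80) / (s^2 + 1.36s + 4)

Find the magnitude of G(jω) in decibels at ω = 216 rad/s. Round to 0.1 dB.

-20.1 dB

At s = jω = j216:
zero (s+80): 80 + j216 → |·| = √(80²+216²) = √53056 ≈ 230.34, ∠ = arctan(216/80) ≈ 69.68°
quadratic: (j216)² + 1.36·j216 + 4 = -46652 + j293.76 → |·| ≈ 46653, ∠ ≈ 179.64°
|G| = 20 · 230.34 / 46653 ≈ 0.098746
Gain = 20 log₁₀(0.098746) ≈ -20.11 dB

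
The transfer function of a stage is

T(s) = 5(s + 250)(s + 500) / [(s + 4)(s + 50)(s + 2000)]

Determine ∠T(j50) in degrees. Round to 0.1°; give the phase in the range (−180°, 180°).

At s = jω = j50:
zero (s+250): 250 + j50 → |·| = √(250²+50²) = √65000 ≈ 254.95, ∠ = arctan(50/250) ≈ 11.31°
zero (s+500): 500 + j50 → |·| = √(500²+50²) = √252500 ≈ 502.49, ∠ = arctan(50/500) ≈ 5.71°
pole (s+4): 4 + j50 → |·| = √(4²+50²) = √2516 ≈ 50.16, ∠ = arctan(50/4) ≈ 85.43°
pole (s+50): 50 + j50 → |·| = √(50²+50²) = √5000 ≈ 70.711, ∠ = arctan(50/50) ≈ 45.00°
pole (s+2000): 2000 + j50 → |·| = √(2000²+50²) = √4002500 ≈ 2000.6, ∠ = arctan(50/2000) ≈ 1.43°
∠T = 17.02° − 131.86° = -114.84°

-114.8°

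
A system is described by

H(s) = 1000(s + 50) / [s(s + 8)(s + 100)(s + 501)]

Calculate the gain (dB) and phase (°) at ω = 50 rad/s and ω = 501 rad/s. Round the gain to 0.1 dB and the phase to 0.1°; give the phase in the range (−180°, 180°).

At s = jω = j50:
zero (s+50): 50 + j50 → |·| = √(50²+50²) = √5000 ≈ 70.711, ∠ = arctan(50/50) ≈ 45.00°
pole (s+8): 8 + j50 → |·| = √(8²+50²) = √2564 ≈ 50.636, ∠ = arctan(50/8) ≈ 80.91°
pole (s+100): 100 + j50 → |·| = √(100²+50²) = √12500 ≈ 111.8, ∠ = arctan(50/100) ≈ 26.57°
pole (s+501): 501 + j50 → |·| = √(501²+50²) = √253501 ≈ 503.49, ∠ = arctan(50/501) ≈ 5.70°
pole at origin: |s| = 50, ∠ = 90.00° (in denominator)
|H| = 1000 · 70.711 / 1.4252e+08 ≈ 0.00049615
Gain = 20 log₁₀(0.00049615) ≈ -66.09 dB
∠H = 45.00° − 203.18° = -158.18°

At s = jω = j501:
zero (s+50): 50 + j501 → |·| = √(50²+501²) = √253501 ≈ 503.49, ∠ = arctan(501/50) ≈ 84.30°
pole (s+8): 8 + j501 → |·| = √(8²+501²) = √251065 ≈ 501.06, ∠ = arctan(501/8) ≈ 89.09°
pole (s+100): 100 + j501 → |·| = √(100²+501²) = √261001 ≈ 510.88, ∠ = arctan(501/100) ≈ 78.71°
pole (s+501): 501 + j501 → |·| = √(501²+501²) = √502002 ≈ 708.52, ∠ = arctan(501/501) ≈ 45.00°
pole at origin: |s| = 501, ∠ = 90.00° (in denominator)
|H| = 1000 · 503.49 / 9.0865e+10 ≈ 5.5411e-06
Gain = 20 log₁₀(5.5411e-06) ≈ -105.13 dB
∠H = 84.30° − 302.80° = -218.50° ≡ 141.50° (principal value)

ω = 50: -66.1 dB, -158.2°; ω = 501: -105.1 dB, 141.5°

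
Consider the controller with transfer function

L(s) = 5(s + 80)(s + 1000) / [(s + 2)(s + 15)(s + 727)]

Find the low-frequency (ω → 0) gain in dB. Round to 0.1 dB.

L(0) = 5·80·1000 / (2·15·727) ≈ 18.34
20 log₁₀(18.34) ≈ 25.27 dB

25.3 dB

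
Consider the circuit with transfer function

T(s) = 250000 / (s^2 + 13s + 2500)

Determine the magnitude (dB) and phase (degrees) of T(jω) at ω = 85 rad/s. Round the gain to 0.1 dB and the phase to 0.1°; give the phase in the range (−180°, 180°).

At s = jω = j85:
quadratic: (j85)² + 13·j85 + 2500 = -4725 + j1105 → |·| ≈ 4852.5, ∠ ≈ 166.84°
|T| = 250000 / 4852.5 ≈ 51.52
Gain = 20 log₁₀(51.52) ≈ 34.24 dB
∠T = 0.00° − 166.84° = -166.84°

34.2 dB, -166.8°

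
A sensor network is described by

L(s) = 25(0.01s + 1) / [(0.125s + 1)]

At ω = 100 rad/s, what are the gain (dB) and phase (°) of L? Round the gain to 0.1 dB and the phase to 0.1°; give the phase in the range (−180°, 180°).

9.0 dB, -40.4°

At ω = 100 rad/s:
zero (1 + j100·0.01) = 1 + j1 → |·| ≈ 1.4142, ∠ ≈ 45.00°
pole (1 + j100·0.125) = 1 + j12.5 → |·| ≈ 12.54, ∠ ≈ 85.43°
|L| = 25 · 1.4142 / (12.54) ≈ 2.8194
Gain = 20 log₁₀(2.8194) ≈ 9.00 dB
∠L = (45.00°) − (85.43°) = -40.43°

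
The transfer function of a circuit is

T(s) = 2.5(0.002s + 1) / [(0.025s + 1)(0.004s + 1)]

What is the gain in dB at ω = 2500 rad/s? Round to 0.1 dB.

At ω = 2500 rad/s:
zero (1 + j2500·0.002) = 1 + j5 → |·| ≈ 5.099, ∠ ≈ 78.69°
pole (1 + j2500·0.025) = 1 + j62.5 → |·| ≈ 62.508, ∠ ≈ 89.08°
pole (1 + j2500·0.004) = 1 + j10 → |·| ≈ 10.05, ∠ ≈ 84.29°
|T| = 2.5 · 5.099 / (62.508 · 10.05) ≈ 0.020292
Gain = 20 log₁₀(0.020292) ≈ -33.85 dB

-33.9 dB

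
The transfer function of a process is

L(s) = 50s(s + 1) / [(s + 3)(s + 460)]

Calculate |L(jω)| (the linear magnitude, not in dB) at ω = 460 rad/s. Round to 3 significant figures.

35.4

At s = jω = j460:
zero (s+1): 1 + j460 → |·| = √(1²+460²) = √211601 ≈ 460, ∠ = arctan(460/1) ≈ 89.88°
zero at origin: s = j460 → |·| = 460, ∠ = 90.00°
pole (s+3): 3 + j460 → |·| = √(3²+460²) = √211609 ≈ 460.01, ∠ = arctan(460/3) ≈ 89.63°
pole (s+460): 460 + j460 → |·| = √(460²+460²) = √423200 ≈ 650.54, ∠ = arctan(460/460) ≈ 45.00°
|L| = 50 · 2.116e+05 / 2.9925e+05 ≈ 35.355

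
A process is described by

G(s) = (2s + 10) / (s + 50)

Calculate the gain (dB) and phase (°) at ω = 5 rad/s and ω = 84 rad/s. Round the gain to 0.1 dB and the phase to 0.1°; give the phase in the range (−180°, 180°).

Substitute s = j5:
Numerator: 2(j5) + 10 = 10 + j10
Denominator: (j5) + 50 = 50 + j5
|N| = √(10² + 10²) ≈ 14.142, ∠N ≈ 45.00°
|D| = √(50² + 5²) ≈ 50.249, ∠D ≈ 5.71°
|G| = 14.142 / 50.249 ≈ 0.28144
Gain = 20 log₁₀(0.28144) ≈ -11.01 dB
∠G = 45.00° − 5.71° = 39.29°

Substitute s = j84:
Numerator: 2(j84) + 10 = 10 + j168
Denominator: (j84) + 50 = 50 + j84
|N| = √(10² + 168²) ≈ 168.3, ∠N ≈ 86.59°
|D| = √(50² + 84²) ≈ 97.755, ∠D ≈ 59.24°
|G| = 168.3 / 97.755 ≈ 1.7217
Gain = 20 log₁₀(1.7217) ≈ 4.72 dB
∠G = 86.59° − 59.24° = 27.35°

ω = 5: -11.0 dB, 39.3°; ω = 84: 4.7 dB, 27.4°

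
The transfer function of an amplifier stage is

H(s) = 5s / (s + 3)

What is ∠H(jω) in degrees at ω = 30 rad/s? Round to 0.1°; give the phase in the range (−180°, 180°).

5.7°

At s = jω = j30:
zero at origin: s = j30 → |·| = 30, ∠ = 90.00°
pole (s+3): 3 + j30 → |·| = √(3²+30²) = √909 ≈ 30.15, ∠ = arctan(30/3) ≈ 84.29°
∠H = 90.00° − 84.29° = 5.71°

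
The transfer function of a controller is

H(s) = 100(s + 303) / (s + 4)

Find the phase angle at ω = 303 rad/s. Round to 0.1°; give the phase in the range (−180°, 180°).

At s = jω = j303:
zero (s+303): 303 + j303 → |·| = √(303²+303²) = √183618 ≈ 428.51, ∠ = arctan(303/303) ≈ 45.00°
pole (s+4): 4 + j303 → |·| = √(4²+303²) = √91825 ≈ 303.03, ∠ = arctan(303/4) ≈ 89.24°
∠H = 45.00° − 89.24° = -44.24°

-44.2°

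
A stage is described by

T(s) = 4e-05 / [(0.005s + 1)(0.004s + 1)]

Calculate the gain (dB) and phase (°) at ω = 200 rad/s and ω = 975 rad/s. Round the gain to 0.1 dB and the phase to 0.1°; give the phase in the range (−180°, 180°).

At ω = 200 rad/s:
pole (1 + j200·0.005) = 1 + j1 → |·| ≈ 1.4142, ∠ ≈ 45.00°
pole (1 + j200·0.004) = 1 + j0.8 → |·| ≈ 1.2806, ∠ ≈ 38.66°
|T| = 4e-05 · 1 / (1.4142 · 1.2806) ≈ 2.2087e-05
Gain = 20 log₁₀(2.2087e-05) ≈ -93.12 dB
∠T = (0°) − (45.00° + 38.66°) = -83.66°

At ω = 975 rad/s:
pole (1 + j975·0.005) = 1 + j4.875 → |·| ≈ 4.9765, ∠ ≈ 78.41°
pole (1 + j975·0.004) = 1 + j3.9 → |·| ≈ 4.0262, ∠ ≈ 75.62°
|T| = 4e-05 · 1 / (4.9765 · 4.0262) ≈ 1.9964e-06
Gain = 20 log₁₀(1.9964e-06) ≈ -114.00 dB
∠T = (0°) − (78.41° + 75.62°) = -154.03°

ω = 200: -93.1 dB, -83.7°; ω = 975: -114.0 dB, -154.0°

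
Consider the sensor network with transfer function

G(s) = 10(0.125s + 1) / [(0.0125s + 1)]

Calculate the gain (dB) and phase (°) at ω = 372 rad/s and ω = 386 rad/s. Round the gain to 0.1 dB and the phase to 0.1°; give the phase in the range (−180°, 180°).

At ω = 372 rad/s:
zero (1 + j372·0.125) = 1 + j46.5 → |·| ≈ 46.511, ∠ ≈ 88.77°
pole (1 + j372·0.0125) = 1 + j4.65 → |·| ≈ 4.7563, ∠ ≈ 77.86°
|G| = 10 · 46.511 / (4.7563) ≈ 97.788
Gain = 20 log₁₀(97.788) ≈ 39.81 dB
∠G = (88.77°) − (77.86°) = 10.91°

At ω = 386 rad/s:
zero (1 + j386·0.125) = 1 + j48.25 → |·| ≈ 48.26, ∠ ≈ 88.81°
pole (1 + j386·0.0125) = 1 + j4.825 → |·| ≈ 4.9275, ∠ ≈ 78.29°
|G| = 10 · 48.26 / (4.9275) ≈ 97.94
Gain = 20 log₁₀(97.94) ≈ 39.82 dB
∠G = (88.81°) − (78.29°) = 10.52°

ω = 372: 39.8 dB, 10.9°; ω = 386: 39.8 dB, 10.5°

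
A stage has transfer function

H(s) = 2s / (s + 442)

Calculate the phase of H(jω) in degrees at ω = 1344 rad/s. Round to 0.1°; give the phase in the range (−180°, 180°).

At s = jω = j1344:
zero at origin: s = j1344 → |·| = 1344, ∠ = 90.00°
pole (s+442): 442 + j1344 → |·| = √(442²+1344²) = √2001700 ≈ 1414.8, ∠ = arctan(1344/442) ≈ 71.80°
∠H = 90.00° − 71.80° = 18.20°

18.2°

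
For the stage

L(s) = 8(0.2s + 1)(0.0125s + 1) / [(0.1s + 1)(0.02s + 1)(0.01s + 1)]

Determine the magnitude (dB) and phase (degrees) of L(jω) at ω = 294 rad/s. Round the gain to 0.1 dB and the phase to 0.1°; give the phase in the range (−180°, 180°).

10.3 dB, -75.8°

At ω = 294 rad/s:
zero (1 + j294·0.2) = 1 + j58.8 → |·| ≈ 58.809, ∠ ≈ 89.03°
zero (1 + j294·0.0125) = 1 + j3.675 → |·| ≈ 3.8086, ∠ ≈ 74.78°
pole (1 + j294·0.1) = 1 + j29.4 → |·| ≈ 29.417, ∠ ≈ 88.05°
pole (1 + j294·0.02) = 1 + j5.88 → |·| ≈ 5.9644, ∠ ≈ 80.35°
pole (1 + j294·0.01) = 1 + j2.94 → |·| ≈ 3.1054, ∠ ≈ 71.21°
|L| = 8 · 58.809 · 3.8086 / (29.417 · 5.9644 · 3.1054) ≈ 3.2886
Gain = 20 log₁₀(3.2886) ≈ 10.34 dB
∠L = (89.03° + 74.78°) − (88.05° + 80.35° + 71.21°) = -75.80°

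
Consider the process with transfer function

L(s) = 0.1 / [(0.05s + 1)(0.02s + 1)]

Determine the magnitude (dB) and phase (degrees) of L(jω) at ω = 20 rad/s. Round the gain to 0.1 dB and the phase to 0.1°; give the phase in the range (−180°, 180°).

At ω = 20 rad/s:
pole (1 + j20·0.05) = 1 + j1 → |·| ≈ 1.4142, ∠ ≈ 45.00°
pole (1 + j20·0.02) = 1 + j0.4 → |·| ≈ 1.077, ∠ ≈ 21.80°
|L| = 0.1 · 1 / (1.4142 · 1.077) ≈ 0.065656
Gain = 20 log₁₀(0.065656) ≈ -23.65 dB
∠L = (0°) − (45.00° + 21.80°) = -66.80°

-23.7 dB, -66.8°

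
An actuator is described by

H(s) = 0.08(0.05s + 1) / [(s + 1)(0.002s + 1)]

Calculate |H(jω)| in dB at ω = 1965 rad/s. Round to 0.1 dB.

At ω = 1965 rad/s:
zero (1 + j1965·0.05) = 1 + j98.25 → |·| ≈ 98.255, ∠ ≈ 89.42°
pole (1 + j1965·1) = 1 + j1965 → |·| ≈ 1965, ∠ ≈ 89.97°
pole (1 + j1965·0.002) = 1 + j3.93 → |·| ≈ 4.0552, ∠ ≈ 75.72°
|H| = 0.08 · 98.255 / (1965 · 4.0552) ≈ 0.00098644
Gain = 20 log₁₀(0.00098644) ≈ -60.12 dB

-60.1 dB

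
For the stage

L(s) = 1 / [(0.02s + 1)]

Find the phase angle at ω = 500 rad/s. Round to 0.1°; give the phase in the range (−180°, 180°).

At ω = 500 rad/s:
pole (1 + j500·0.02) = 1 + j10 → |·| ≈ 10.05, ∠ ≈ 84.29°
∠L = (0°) − (84.29°) = -84.29°

-84.3°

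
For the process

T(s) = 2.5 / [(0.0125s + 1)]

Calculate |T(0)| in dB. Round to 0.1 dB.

T(0) = 2.5 · 1 / 1 = 2.5
20 log₁₀(2.5) ≈ 7.96 dB

8.0 dB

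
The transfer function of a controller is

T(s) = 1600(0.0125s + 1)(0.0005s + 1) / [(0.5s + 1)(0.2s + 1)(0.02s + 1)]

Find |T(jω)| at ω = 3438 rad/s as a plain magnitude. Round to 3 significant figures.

At ω = 3438 rad/s:
zero (1 + j3438·0.0125) = 1 + j42.975 → |·| ≈ 42.987, ∠ ≈ 88.67°
zero (1 + j3438·0.0005) = 1 + j1.719 → |·| ≈ 1.9887, ∠ ≈ 59.81°
pole (1 + j3438·0.5) = 1 + j1719 → |·| ≈ 1719, ∠ ≈ 89.97°
pole (1 + j3438·0.2) = 1 + j687.6 → |·| ≈ 687.6, ∠ ≈ 89.92°
pole (1 + j3438·0.02) = 1 + j68.76 → |·| ≈ 68.767, ∠ ≈ 89.17°
|T| = 1600 · 42.987 · 1.9887 / (1719 · 687.6 · 68.767) ≈ 0.0016828

0.00168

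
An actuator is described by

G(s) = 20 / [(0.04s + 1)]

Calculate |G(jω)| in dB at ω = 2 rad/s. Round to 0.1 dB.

26.0 dB

At ω = 2 rad/s:
pole (1 + j2·0.04) = 1 + j0.08 → |·| ≈ 1.0032, ∠ ≈ 4.57°
|G| = 20 · 1 / (1.0032) ≈ 19.936
Gain = 20 log₁₀(19.936) ≈ 25.99 dB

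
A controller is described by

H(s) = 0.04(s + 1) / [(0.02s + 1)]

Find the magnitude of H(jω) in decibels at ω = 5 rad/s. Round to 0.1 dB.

-13.9 dB

At ω = 5 rad/s:
zero (1 + j5·1) = 1 + j5 → |·| ≈ 5.099, ∠ ≈ 78.69°
pole (1 + j5·0.02) = 1 + j0.1 → |·| ≈ 1.005, ∠ ≈ 5.71°
|H| = 0.04 · 5.099 / (1.005) ≈ 0.20295
Gain = 20 log₁₀(0.20295) ≈ -13.85 dB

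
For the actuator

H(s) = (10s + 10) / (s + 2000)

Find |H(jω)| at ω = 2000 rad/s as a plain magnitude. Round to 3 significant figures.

Substitute s = j2000:
Numerator: 10(j2000) + 10 = 10 + j20000
Denominator: (j2000) + 2000 = 2000 + j2000
|N| = √(10² + 20000²) ≈ 20000, ∠N ≈ 89.97°
|D| = √(2000² + 2000²) ≈ 2828.4, ∠D ≈ 45.00°
|H| = 20000 / 2828.4 ≈ 7.0711

7.07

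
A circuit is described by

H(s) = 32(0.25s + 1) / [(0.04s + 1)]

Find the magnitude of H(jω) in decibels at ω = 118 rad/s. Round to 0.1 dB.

At ω = 118 rad/s:
zero (1 + j118·0.25) = 1 + j29.5 → |·| ≈ 29.517, ∠ ≈ 88.06°
pole (1 + j118·0.04) = 1 + j4.72 → |·| ≈ 4.8248, ∠ ≈ 78.04°
|H| = 32 · 29.517 / (4.8248) ≈ 195.77
Gain = 20 log₁₀(195.77) ≈ 45.83 dB

45.8 dB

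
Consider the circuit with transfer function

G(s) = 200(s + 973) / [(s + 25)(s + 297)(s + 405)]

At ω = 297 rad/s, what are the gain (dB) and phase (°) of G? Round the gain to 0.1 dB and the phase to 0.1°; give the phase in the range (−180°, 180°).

-49.8 dB, -149.5°

At s = jω = j297:
zero (s+973): 973 + j297 → |·| = √(973²+297²) = √1034938 ≈ 1017.3, ∠ = arctan(297/973) ≈ 16.97°
pole (s+25): 25 + j297 → |·| = √(25²+297²) = √88834 ≈ 298.05, ∠ = arctan(297/25) ≈ 85.19°
pole (s+297): 297 + j297 → |·| = √(297²+297²) = √176418 ≈ 420.02, ∠ = arctan(297/297) ≈ 45.00°
pole (s+405): 405 + j297 → |·| = √(405²+297²) = √252234 ≈ 502.23, ∠ = arctan(297/405) ≈ 36.25°
|G| = 200 · 1017.3 / 6.2873e+07 ≈ 0.003236
Gain = 20 log₁₀(0.003236) ≈ -49.80 dB
∠G = 16.97° − 166.44° = -149.47°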